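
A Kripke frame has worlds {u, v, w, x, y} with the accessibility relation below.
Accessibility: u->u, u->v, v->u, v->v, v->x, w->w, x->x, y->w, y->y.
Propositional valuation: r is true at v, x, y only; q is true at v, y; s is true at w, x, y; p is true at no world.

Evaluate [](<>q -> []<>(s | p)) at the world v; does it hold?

No

Recall that []ψ holds at a world iff ψ holds at every accessible world, and <>ψ holds iff ψ holds at some accessible world.
At v: [](<>q -> []<>(s | p)) requires <>q -> []<>(s | p) at every successor {u, v, x}.
  <>q -> []<>(s | p) fails at u, so [](<>q -> []<>(s | p)) is false at v.
    At u: <>q is true, []<>(s | p) is false, so <>q -> []<>(s | p) is false.
      At u: <>q requires q at some successor in {u, v}.
        q holds at v, so <>q is true at u.
      At u: []<>(s | p) requires <>(s | p) at every successor {u, v}.
        <>(s | p) fails at u, so []<>(s | p) is false at u.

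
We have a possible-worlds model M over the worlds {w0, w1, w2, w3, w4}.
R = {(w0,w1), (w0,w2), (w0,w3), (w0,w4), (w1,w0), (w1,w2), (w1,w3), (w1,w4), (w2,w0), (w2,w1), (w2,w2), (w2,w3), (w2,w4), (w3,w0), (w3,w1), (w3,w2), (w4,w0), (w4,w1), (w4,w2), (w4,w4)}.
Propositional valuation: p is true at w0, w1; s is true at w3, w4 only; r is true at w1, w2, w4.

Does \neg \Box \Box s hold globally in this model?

Let φ = \neg \Box \Box s. Evaluate φ at each world:
  w0 (successors {w1, w2, w3, w4}): φ is true.
  w1 (successors {w0, w2, w3, w4}): φ is true.
  w2 (successors {w0, w1, w2, w3, w4}): φ is true.
  w3 (successors {w0, w1, w2}): φ is true.
  w4 (successors {w0, w1, w2, w4}): φ is true.
For instance, at w3:
  At w3: \Box \Box s is false, so \neg \Box \Box s is true.
    At w3: \Box \Box s requires \Box s at every successor {w0, w1, w2}.
      \Box s fails at w0, so \Box \Box s is false at w3.

Yes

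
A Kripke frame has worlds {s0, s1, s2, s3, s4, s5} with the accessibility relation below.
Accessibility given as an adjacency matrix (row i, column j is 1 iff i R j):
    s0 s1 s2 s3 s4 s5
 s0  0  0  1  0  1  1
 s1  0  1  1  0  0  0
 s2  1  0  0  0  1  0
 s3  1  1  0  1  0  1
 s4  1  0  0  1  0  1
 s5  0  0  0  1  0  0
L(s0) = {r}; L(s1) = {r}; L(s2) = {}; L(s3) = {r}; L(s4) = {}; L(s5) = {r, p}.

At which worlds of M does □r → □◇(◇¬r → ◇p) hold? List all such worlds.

Recall that □ψ holds at a world iff ψ holds at every accessible world, and ◇ψ holds iff ψ holds at some accessible world.
Let φ = □r → □◇(◇¬r → ◇p). Evaluate φ at each world:
  s0 (successors {s2, s4, s5}): φ is true.
  s1 (successors {s1, s2}): φ is true.
  s2 (successors {s0, s4}): φ is true.
  s3 (successors {s0, s1, s3, s5}): φ is false.
  s4 (successors {s0, s3, s5}): φ is true.
  s5 (successors {s3}): φ is true.
For instance, at s3:
  At s3: □r is true, □◇(◇¬r → ◇p) is false, so □r → □◇(◇¬r → ◇p) is false.
    At s3: □r requires r at every successor {s0, s1, s3, s5}.
      At s0: r is true.
      At s1: r is true.
      At s3: r is true.
      At s5: r is true.
    So □r is true at s3.
    At s3: □◇(◇¬r → ◇p) requires ◇(◇¬r → ◇p) at every successor {s0, s1, s3, s5}.
      ◇(◇¬r → ◇p) fails at s1, so □◇(◇¬r → ◇p) is false at s3.
Satisfying worlds: {s0, s1, s2, s4, s5}

s0, s1, s2, s4, s5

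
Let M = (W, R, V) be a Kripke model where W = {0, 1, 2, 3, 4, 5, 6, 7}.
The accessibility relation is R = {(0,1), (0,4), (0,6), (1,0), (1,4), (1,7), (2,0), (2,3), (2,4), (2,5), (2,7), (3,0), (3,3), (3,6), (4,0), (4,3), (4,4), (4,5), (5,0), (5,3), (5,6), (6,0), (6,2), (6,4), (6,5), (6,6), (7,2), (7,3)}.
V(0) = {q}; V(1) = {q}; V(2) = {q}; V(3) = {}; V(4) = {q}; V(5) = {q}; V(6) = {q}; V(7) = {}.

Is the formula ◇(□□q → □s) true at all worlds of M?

Let φ = ◇(□□q → □s). Evaluate φ at each world:
  0 (successors {1, 4, 6}): φ is true.
  1 (successors {0, 4, 7}): φ is true.
  2 (successors {0, 3, 4, 5, 7}): φ is true.
  3 (successors {0, 3, 6}): φ is true.
  4 (successors {0, 3, 4, 5}): φ is true.
  5 (successors {0, 3, 6}): φ is true.
  6 (successors {0, 2, 4, 5, 6}): φ is true.
  7 (successors {2, 3}): φ is true.
For instance, at 1:
  At 1: ◇(□□q → □s) requires □□q → □s at some successor in {0, 4, 7}.
    □□q → □s holds at 0, so ◇(□□q → □s) is true at 1.
      At 0: □□q is false, □s is false, so □□q → □s is true.

Yes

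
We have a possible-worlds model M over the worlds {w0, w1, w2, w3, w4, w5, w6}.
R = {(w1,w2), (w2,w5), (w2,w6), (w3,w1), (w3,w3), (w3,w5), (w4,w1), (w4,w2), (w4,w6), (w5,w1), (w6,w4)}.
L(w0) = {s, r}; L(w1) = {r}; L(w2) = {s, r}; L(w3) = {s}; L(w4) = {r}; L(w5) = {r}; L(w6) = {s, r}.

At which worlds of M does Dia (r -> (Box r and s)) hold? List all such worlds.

w1, w2, w3, w4

Recall that Box ψ holds at a world iff ψ holds at every accessible world, and Dia ψ holds iff ψ holds at some accessible world.
Let φ = Dia (r -> (Box r and s)). Evaluate φ at each world:
  w0 (successors ∅): φ is false.
  w1 (successors {w2}): φ is true.
  w2 (successors {w5, w6}): φ is true.
  w3 (successors {w1, w3, w5}): φ is true.
  w4 (successors {w1, w2, w6}): φ is true.
  w5 (successors {w1}): φ is false.
  w6 (successors {w4}): φ is false.
For instance, at w6:
  At w6: Dia (r -> (Box r and s)) requires r -> (Box r and s) at some successor in {w4}.
    At w4: r -> (Box r and s) is false.
  So Dia (r -> (Box r and s)) is false at w6.
Satisfying worlds: {w1, w2, w3, w4}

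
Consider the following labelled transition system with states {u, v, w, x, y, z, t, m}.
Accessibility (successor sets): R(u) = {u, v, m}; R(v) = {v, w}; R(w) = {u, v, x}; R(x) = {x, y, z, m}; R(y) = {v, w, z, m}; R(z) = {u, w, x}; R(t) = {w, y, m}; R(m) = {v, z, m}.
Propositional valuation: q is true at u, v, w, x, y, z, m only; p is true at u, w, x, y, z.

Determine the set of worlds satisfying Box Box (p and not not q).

none

Recall that Box ψ holds at a world iff ψ holds at every accessible world, and Dia ψ holds iff ψ holds at some accessible world.
Let φ = Box Box (p and not not q). Evaluate φ at each world:
  u (successors {u, v, m}): φ is false.
  v (successors {v, w}): φ is false.
  w (successors {u, v, x}): φ is false.
  x (successors {x, y, z, m}): φ is false.
  y (successors {v, w, z, m}): φ is false.
  z (successors {u, w, x}): φ is false.
  t (successors {w, y, m}): φ is false.
  m (successors {v, z, m}): φ is false.
For instance, at t:
  At t: Box Box (p and not not q) requires Box (p and not not q) at every successor {w, y, m}.
    Box (p and not not q) fails at w, so Box Box (p and not not q) is false at t.
      At w: Box (p and not not q) requires p and not not q at every successor {u, v, x}.
        p and not not q fails at v, so Box (p and not not q) is false at w.
Satisfying worlds: none.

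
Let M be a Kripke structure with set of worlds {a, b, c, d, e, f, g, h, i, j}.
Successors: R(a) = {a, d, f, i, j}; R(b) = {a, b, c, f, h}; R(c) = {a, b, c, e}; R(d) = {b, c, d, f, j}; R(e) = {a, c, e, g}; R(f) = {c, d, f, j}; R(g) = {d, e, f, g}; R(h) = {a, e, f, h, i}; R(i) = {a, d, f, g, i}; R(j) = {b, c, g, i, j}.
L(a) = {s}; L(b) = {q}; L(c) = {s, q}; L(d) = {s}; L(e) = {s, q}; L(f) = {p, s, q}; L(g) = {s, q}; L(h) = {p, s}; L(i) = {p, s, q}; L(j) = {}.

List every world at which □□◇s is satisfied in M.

a, b, c, d, e, f, g, h, i, j

Let φ = □□◇s. Evaluate φ at each world:
  a (successors {a, d, f, i, j}): φ is true.
  b (successors {a, b, c, f, h}): φ is true.
  c (successors {a, b, c, e}): φ is true.
  d (successors {b, c, d, f, j}): φ is true.
  e (successors {a, c, e, g}): φ is true.
  f (successors {c, d, f, j}): φ is true.
  g (successors {d, e, f, g}): φ is true.
  h (successors {a, e, f, h, i}): φ is true.
  i (successors {a, d, f, g, i}): φ is true.
  j (successors {b, c, g, i, j}): φ is true.
For instance, at g:
  At g: □□◇s requires □◇s at every successor {d, e, f, g}.
    At d: □◇s is true.
    At e: □◇s is true.
    At f: □◇s is true.
    At g: □◇s is true.
  So □□◇s is true at g.
Satisfying worlds: {a, b, c, d, e, f, g, h, i, j}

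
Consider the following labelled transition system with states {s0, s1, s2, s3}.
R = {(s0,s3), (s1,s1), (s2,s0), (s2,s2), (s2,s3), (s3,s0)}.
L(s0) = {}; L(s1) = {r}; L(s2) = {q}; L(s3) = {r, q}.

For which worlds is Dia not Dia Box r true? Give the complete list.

s2, s3

Let φ = Dia not Dia Box r. Evaluate φ at each world:
  s0 (successors {s3}): φ is false.
  s1 (successors {s1}): φ is false.
  s2 (successors {s0, s2, s3}): φ is true.
  s3 (successors {s0}): φ is true.
For instance, at s1:
  At s1: Dia not Dia Box r requires not Dia Box r at some successor in {s1}.
    At s1: not Dia Box r is false.
  So Dia not Dia Box r is false at s1.
Satisfying worlds: {s2, s3}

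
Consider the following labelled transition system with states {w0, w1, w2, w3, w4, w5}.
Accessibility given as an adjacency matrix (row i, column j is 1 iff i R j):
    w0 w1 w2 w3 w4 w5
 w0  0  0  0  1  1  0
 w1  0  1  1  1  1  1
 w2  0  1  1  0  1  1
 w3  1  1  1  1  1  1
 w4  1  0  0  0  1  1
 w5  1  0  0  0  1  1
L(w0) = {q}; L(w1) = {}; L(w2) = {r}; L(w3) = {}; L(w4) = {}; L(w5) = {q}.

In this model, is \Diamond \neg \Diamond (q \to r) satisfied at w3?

No

At w3: \Diamond \neg \Diamond (q \to r) requires \neg \Diamond (q \to r) at some successor in {w0, w1, w2, w3, w4, w5}.
  At w0: \neg \Diamond (q \to r) is false.
  At w1: \neg \Diamond (q \to r) is false.
  At w2: \neg \Diamond (q \to r) is false.
  At w3: \neg \Diamond (q \to r) is false.
  At w4: \neg \Diamond (q \to r) is false.
  At w5: \neg \Diamond (q \to r) is false.
So \Diamond \neg \Diamond (q \to r) is false at w3.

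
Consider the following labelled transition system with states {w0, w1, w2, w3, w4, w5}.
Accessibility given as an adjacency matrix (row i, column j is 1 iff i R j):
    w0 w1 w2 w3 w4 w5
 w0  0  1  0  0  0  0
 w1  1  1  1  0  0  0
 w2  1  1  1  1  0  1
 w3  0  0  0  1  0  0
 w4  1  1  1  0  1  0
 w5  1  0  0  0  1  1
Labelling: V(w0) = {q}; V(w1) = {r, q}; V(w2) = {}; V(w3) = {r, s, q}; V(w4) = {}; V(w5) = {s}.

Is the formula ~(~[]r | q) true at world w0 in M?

Recall that []ψ holds at a world iff ψ holds at every accessible world, and <>ψ holds iff ψ holds at some accessible world.
At w0: ~[]r | q is true, so ~(~[]r | q) is false.
  At w0: ~[]r is false, q is true, so ~[]r | q is true.
    At w0: []r is true, so ~[]r is false.
      At w0: []r requires r at every successor {w1}.
        At w1: r is true.
      So []r is true at w0.

No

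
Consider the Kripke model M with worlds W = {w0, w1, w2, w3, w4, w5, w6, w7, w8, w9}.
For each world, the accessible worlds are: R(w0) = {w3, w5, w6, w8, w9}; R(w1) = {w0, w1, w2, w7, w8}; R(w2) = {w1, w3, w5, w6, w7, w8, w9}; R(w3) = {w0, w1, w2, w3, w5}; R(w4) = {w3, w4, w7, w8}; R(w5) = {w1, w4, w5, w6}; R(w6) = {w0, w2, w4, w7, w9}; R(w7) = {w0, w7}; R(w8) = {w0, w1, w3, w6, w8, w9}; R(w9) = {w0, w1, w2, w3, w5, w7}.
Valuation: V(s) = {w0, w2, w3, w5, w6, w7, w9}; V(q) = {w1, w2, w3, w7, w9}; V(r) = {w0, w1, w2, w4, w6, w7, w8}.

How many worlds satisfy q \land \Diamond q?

Let φ = q \land \Diamond q. Evaluate φ at each world:
  w0 (successors {w3, w5, w6, w8, w9}): φ is false.
  w1 (successors {w0, w1, w2, w7, w8}): φ is true.
  w2 (successors {w1, w3, w5, w6, w7, w8, w9}): φ is true.
  w3 (successors {w0, w1, w2, w3, w5}): φ is true.
  w4 (successors {w3, w4, w7, w8}): φ is false.
  w5 (successors {w1, w4, w5, w6}): φ is false.
  w6 (successors {w0, w2, w4, w7, w9}): φ is false.
  w7 (successors {w0, w7}): φ is true.
  w8 (successors {w0, w1, w3, w6, w8, w9}): φ is false.
  w9 (successors {w0, w1, w2, w3, w5, w7}): φ is true.
For instance, at w4:
  At w4: q is false, \Diamond q is true, so q \land \Diamond q is false.
    At w4: \Diamond q requires q at some successor in {w3, w4, w7, w8}.
      q holds at w3, so \Diamond q is true at w4.
Satisfying worlds: {w1, w2, w3, w7, w9}

5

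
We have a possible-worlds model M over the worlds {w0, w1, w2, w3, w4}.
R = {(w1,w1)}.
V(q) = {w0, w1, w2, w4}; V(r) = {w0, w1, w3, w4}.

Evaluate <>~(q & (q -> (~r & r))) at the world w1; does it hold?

At w1: <>~(q & (q -> (~r & r))) requires ~(q & (q -> (~r & r))) at some successor in {w1}.
  ~(q & (q -> (~r & r))) holds at w1, so <>~(q & (q -> (~r & r))) is true at w1.

Yes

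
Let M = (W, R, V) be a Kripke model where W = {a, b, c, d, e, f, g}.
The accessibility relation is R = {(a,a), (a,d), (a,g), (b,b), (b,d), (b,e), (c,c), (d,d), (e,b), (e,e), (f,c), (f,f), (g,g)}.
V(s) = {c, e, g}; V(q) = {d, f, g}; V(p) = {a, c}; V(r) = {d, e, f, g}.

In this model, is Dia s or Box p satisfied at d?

No

At d: Dia s is false, Box p is false, so Dia s or Box p is false.
  At d: Dia s requires s at some successor in {d}.
    At d: s is false.
  So Dia s is false at d.
  At d: Box p requires p at every successor {d}.
    p fails at d, so Box p is false at d.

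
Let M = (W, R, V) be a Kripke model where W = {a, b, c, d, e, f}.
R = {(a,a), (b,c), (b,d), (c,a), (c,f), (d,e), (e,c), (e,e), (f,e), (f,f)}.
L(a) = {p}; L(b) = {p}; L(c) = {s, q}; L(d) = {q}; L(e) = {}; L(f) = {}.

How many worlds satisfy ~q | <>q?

4

Let φ = ~q | <>q. Evaluate φ at each world:
  a (successors {a}): φ is true.
  b (successors {c, d}): φ is true.
  c (successors {a, f}): φ is false.
  d (successors {e}): φ is false.
  e (successors {c, e}): φ is true.
  f (successors {e, f}): φ is true.
For instance, at b:
  At b: ~q is true, <>q is true, so ~q | <>q is true.
    At b: <>q requires q at some successor in {c, d}.
      q holds at c, so <>q is true at b.
Satisfying worlds: {a, b, e, f}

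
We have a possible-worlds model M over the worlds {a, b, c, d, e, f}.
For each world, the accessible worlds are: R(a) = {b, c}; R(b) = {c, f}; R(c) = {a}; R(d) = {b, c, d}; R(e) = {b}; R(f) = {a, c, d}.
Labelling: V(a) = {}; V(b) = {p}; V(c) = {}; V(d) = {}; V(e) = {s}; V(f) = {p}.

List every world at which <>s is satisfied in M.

Let φ = <>s. Evaluate φ at each world:
  a (successors {b, c}): φ is false.
  b (successors {c, f}): φ is false.
  c (successors {a}): φ is false.
  d (successors {b, c, d}): φ is false.
  e (successors {b}): φ is false.
  f (successors {a, c, d}): φ is false.
For instance, at d:
  At d: <>s requires s at some successor in {b, c, d}.
    At b: s is false.
    At c: s is false.
    At d: s is false.
  So <>s is false at d.
Satisfying worlds: none.

none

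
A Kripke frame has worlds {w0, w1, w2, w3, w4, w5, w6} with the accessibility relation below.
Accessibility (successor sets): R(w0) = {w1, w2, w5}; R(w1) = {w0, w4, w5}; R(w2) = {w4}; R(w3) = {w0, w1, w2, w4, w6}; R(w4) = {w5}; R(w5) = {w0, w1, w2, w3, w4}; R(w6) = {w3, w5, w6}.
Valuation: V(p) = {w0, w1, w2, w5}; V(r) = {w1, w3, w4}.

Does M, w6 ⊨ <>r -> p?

At w6: <>r is true, p is false, so <>r -> p is false.
  At w6: <>r requires r at some successor in {w3, w5, w6}.
    r holds at w3, so <>r is true at w6.

No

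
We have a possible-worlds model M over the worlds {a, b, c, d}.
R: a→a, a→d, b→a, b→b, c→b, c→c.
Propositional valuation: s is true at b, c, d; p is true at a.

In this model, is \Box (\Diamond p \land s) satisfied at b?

No

At b: \Box (\Diamond p \land s) requires \Diamond p \land s at every successor {a, b}.
  \Diamond p \land s fails at a, so \Box (\Diamond p \land s) is false at b.
    At a: \Diamond p is true, s is false, so \Diamond p \land s is false.
      At a: \Diamond p requires p at some successor in {a, d}.
        p holds at a, so \Diamond p is true at a.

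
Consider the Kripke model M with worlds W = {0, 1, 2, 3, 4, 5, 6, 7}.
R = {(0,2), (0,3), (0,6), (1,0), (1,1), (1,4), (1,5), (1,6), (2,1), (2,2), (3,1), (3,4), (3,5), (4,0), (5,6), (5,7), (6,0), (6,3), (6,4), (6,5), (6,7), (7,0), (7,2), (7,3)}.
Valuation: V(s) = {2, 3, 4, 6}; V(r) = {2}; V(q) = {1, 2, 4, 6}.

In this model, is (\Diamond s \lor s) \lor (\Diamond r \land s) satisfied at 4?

Recall that \Diamond ψ holds at a world iff ψ holds at some accessible world.
At 4: \Diamond s \lor s is true, \Diamond r \land s is false, so (\Diamond s \lor s) \lor (\Diamond r \land s) is true.
  At 4: \Diamond s is false, s is true, so \Diamond s \lor s is true.
    At 4: \Diamond s requires s at some successor in {0}.
      At 0: s is false.
    So \Diamond s is false at 4.
  At 4: \Diamond r is false, s is true, so \Diamond r \land s is false.
    At 4: \Diamond r requires r at some successor in {0}.
      At 0: r is false.
    So \Diamond r is false at 4.

Yes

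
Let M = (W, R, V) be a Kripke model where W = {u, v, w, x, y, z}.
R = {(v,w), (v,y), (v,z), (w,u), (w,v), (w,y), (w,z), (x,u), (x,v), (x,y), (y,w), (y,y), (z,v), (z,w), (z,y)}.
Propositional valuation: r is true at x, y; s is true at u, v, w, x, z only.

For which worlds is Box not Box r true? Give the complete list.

u, v, y, z

Recall that Box ψ holds at a world iff ψ holds at every accessible world, and Dia ψ holds iff ψ holds at some accessible world.
Let φ = Box not Box r. Evaluate φ at each world:
  u (successors ∅): φ is true.
  v (successors {w, y, z}): φ is true.
  w (successors {u, v, y, z}): φ is false.
  x (successors {u, v, y}): φ is false.
  y (successors {w, y}): φ is true.
  z (successors {v, w, y}): φ is true.
For instance, at z:
  At z: Box not Box r requires not Box r at every successor {v, w, y}.
      At v: Box r is false, so not Box r is true.
      At w: Box r is false, so not Box r is true.
      At y: Box r is false, so not Box r is true.
  So Box not Box r is true at z.
Satisfying worlds: {u, v, y, z}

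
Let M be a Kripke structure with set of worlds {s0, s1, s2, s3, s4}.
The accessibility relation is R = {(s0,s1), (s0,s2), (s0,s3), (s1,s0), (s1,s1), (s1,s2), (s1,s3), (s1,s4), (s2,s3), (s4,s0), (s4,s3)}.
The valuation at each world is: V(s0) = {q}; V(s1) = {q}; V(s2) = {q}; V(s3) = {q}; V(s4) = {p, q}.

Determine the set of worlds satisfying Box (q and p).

Recall that Box ψ holds at a world iff ψ holds at every accessible world, and Dia ψ holds iff ψ holds at some accessible world.
Let φ = Box (q and p). Evaluate φ at each world:
  s0 (successors {s1, s2, s3}): φ is false.
  s1 (successors {s0, s1, s2, s3, s4}): φ is false.
  s2 (successors {s3}): φ is false.
  s3 (successors ∅): φ is true.
  s4 (successors {s0, s3}): φ is false.
For instance, at s1:
  At s1: Box (q and p) requires q and p at every successor {s0, s1, s2, s3, s4}.
    q and p fails at s0, so Box (q and p) is false at s1.
Satisfying worlds: {s3}

s3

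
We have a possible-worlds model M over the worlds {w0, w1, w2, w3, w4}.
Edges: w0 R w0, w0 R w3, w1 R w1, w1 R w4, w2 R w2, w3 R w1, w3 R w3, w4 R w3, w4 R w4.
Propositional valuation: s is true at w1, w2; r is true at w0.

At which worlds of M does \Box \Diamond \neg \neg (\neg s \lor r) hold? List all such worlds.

w0, w1, w3, w4

Recall that \Box ψ holds at a world iff ψ holds at every accessible world, and \Diamond ψ holds iff ψ holds at some accessible world.
Let φ = \Box \Diamond \neg \neg (\neg s \lor r). Evaluate φ at each world:
  w0 (successors {w0, w3}): φ is true.
  w1 (successors {w1, w4}): φ is true.
  w2 (successors {w2}): φ is false.
  w3 (successors {w1, w3}): φ is true.
  w4 (successors {w3, w4}): φ is true.
For instance, at w3:
  At w3: \Box \Diamond \neg \neg (\neg s \lor r) requires \Diamond \neg \neg (\neg s \lor r) at every successor {w1, w3}.
      At w1: \Diamond \neg \neg (\neg s \lor r) requires \neg \neg (\neg s \lor r) at some successor in {w1, w4}.
        \neg \neg (\neg s \lor r) holds at w4, so \Diamond \neg \neg (\neg s \lor r) is true at w1.
      At w3: \Diamond \neg \neg (\neg s \lor r) requires \neg \neg (\neg s \lor r) at some successor in {w1, w3}.
        \neg \neg (\neg s \lor r) holds at w3, so \Diamond \neg \neg (\neg s \lor r) is true at w3.
  So \Box \Diamond \neg \neg (\neg s \lor r) is true at w3.
Satisfying worlds: {w0, w1, w3, w4}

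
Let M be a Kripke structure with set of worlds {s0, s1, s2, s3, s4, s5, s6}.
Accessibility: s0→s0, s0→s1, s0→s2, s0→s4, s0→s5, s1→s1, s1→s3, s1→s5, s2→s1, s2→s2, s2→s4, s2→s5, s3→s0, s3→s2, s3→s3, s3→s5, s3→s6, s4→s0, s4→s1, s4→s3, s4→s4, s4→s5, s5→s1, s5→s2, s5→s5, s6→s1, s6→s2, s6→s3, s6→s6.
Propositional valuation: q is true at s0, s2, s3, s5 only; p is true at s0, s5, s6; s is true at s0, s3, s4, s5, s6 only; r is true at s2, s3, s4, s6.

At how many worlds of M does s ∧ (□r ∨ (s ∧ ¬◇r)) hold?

Let φ = s ∧ (□r ∨ (s ∧ ¬◇r)). Evaluate φ at each world:
  s0 (successors {s0, s1, s2, s4, s5}): φ is false.
  s1 (successors {s1, s3, s5}): φ is false.
  s2 (successors {s1, s2, s4, s5}): φ is false.
  s3 (successors {s0, s2, s3, s5, s6}): φ is false.
  s4 (successors {s0, s1, s3, s4, s5}): φ is false.
  s5 (successors {s1, s2, s5}): φ is false.
  s6 (successors {s1, s2, s3, s6}): φ is false.
For instance, at s2:
  At s2: s is false, □r ∨ (s ∧ ¬◇r) is false, so s ∧ (□r ∨ (s ∧ ¬◇r)) is false.
    At s2: □r is false, s ∧ ¬◇r is false, so □r ∨ (s ∧ ¬◇r) is false.
      At s2: □r requires r at every successor {s1, s2, s4, s5}.
        r fails at s1, so □r is false at s2.
      At s2: s is false, ¬◇r is false, so s ∧ ¬◇r is false.
Satisfying worlds: none.

0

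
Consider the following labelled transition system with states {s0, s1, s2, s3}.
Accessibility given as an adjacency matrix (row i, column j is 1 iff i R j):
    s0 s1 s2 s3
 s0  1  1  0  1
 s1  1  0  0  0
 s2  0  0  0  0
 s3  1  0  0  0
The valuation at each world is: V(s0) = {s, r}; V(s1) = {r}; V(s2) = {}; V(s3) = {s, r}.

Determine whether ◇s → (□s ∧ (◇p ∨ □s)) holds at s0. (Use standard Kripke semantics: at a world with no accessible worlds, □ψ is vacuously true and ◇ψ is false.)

No

Recall that □ψ holds at a world iff ψ holds at every accessible world, and ◇ψ holds iff ψ holds at some accessible world.
At s0: ◇s is true, □s ∧ (◇p ∨ □s) is false, so ◇s → (□s ∧ (◇p ∨ □s)) is false.
  At s0: ◇s requires s at some successor in {s0, s1, s3}.
    s holds at s0, so ◇s is true at s0.
  At s0: □s is false, ◇p ∨ □s is false, so □s ∧ (◇p ∨ □s) is false.
    At s0: □s requires s at every successor {s0, s1, s3}.
      s fails at s1, so □s is false at s0.
    At s0: ◇p is false, □s is false, so ◇p ∨ □s is false.
      At s0: ◇p requires p at some successor in {s0, s1, s3}.
        At s0: p is false.
        At s1: p is false.
        At s3: p is false.
      So ◇p is false at s0.
      At s0: □s requires s at every successor {s0, s1, s3}.
        s fails at s1, so □s is false at s0.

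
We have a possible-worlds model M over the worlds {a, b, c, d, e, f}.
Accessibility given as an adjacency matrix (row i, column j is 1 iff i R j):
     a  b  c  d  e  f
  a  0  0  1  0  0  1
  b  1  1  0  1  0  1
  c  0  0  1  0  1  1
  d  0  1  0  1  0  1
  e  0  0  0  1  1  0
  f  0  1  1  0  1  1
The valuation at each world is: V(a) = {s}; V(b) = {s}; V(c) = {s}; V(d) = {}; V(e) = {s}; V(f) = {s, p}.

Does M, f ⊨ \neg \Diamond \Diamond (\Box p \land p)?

Yes

At f: \Diamond \Diamond (\Box p \land p) is false, so \neg \Diamond \Diamond (\Box p \land p) is true.
  At f: \Diamond \Diamond (\Box p \land p) requires \Diamond (\Box p \land p) at some successor in {b, c, e, f}.
    At b: \Diamond (\Box p \land p) is false.
    At c: \Diamond (\Box p \land p) is false.
    At e: \Diamond (\Box p \land p) is false.
    At f: \Diamond (\Box p \land p) is false.
  So \Diamond \Diamond (\Box p \land p) is false at f.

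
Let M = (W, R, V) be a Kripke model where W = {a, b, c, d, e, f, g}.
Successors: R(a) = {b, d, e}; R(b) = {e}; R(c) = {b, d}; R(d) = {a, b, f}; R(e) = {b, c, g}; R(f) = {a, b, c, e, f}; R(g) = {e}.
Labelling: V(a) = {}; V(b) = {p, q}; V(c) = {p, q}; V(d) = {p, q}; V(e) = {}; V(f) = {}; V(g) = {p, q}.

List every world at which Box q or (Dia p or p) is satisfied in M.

Let φ = Box q or (Dia p or p). Evaluate φ at each world:
  a (successors {b, d, e}): φ is true.
  b (successors {e}): φ is true.
  c (successors {b, d}): φ is true.
  d (successors {a, b, f}): φ is true.
  e (successors {b, c, g}): φ is true.
  f (successors {a, b, c, e, f}): φ is true.
  g (successors {e}): φ is true.
For instance, at a:
  At a: Box q is false, Dia p or p is true, so Box q or (Dia p or p) is true.
    At a: Box q requires q at every successor {b, d, e}.
      q fails at e, so Box q is false at a.
    At a: Dia p is true, p is false, so Dia p or p is true.
      At a: Dia p requires p at some successor in {b, d, e}.
        p holds at b, so Dia p is true at a.
Satisfying worlds: {a, b, c, d, e, f, g}

a, b, c, d, e, f, g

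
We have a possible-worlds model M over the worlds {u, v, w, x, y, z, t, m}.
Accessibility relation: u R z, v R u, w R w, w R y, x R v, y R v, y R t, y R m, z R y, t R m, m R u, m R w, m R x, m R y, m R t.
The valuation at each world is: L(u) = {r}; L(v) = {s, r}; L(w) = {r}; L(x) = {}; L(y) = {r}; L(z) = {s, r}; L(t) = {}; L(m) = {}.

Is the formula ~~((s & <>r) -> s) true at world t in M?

At t: ~((s & <>r) -> s) is false, so ~~((s & <>r) -> s) is true.
  At t: (s & <>r) -> s is true, so ~((s & <>r) -> s) is false.
    At t: s & <>r is false, s is false, so (s & <>r) -> s is true.
      At t: s is false, <>r is false, so s & <>r is false.

Yes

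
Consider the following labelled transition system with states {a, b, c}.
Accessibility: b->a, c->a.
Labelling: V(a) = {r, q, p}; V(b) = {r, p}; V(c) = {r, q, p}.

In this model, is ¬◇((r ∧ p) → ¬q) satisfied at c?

Yes

At c: ◇((r ∧ p) → ¬q) is false, so ¬◇((r ∧ p) → ¬q) is true.
  At c: ◇((r ∧ p) → ¬q) requires (r ∧ p) → ¬q at some successor in {a}.
    At a: (r ∧ p) → ¬q is false.
  So ◇((r ∧ p) → ¬q) is false at c.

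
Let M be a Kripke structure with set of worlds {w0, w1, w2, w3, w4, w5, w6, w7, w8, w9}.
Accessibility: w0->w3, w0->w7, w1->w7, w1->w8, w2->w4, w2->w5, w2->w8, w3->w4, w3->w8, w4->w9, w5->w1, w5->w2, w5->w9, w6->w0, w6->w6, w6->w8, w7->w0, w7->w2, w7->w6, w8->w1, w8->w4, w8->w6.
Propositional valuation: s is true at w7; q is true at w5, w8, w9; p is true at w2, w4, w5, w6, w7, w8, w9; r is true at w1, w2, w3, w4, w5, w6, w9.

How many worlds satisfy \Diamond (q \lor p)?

Let φ = \Diamond (q \lor p). Evaluate φ at each world:
  w0 (successors {w3, w7}): φ is true.
  w1 (successors {w7, w8}): φ is true.
  w2 (successors {w4, w5, w8}): φ is true.
  w3 (successors {w4, w8}): φ is true.
  w4 (successors {w9}): φ is true.
  w5 (successors {w1, w2, w9}): φ is true.
  w6 (successors {w0, w6, w8}): φ is true.
  w7 (successors {w0, w2, w6}): φ is true.
  w8 (successors {w1, w4, w6}): φ is true.
  w9 (successors ∅): φ is false.
For instance, at w4:
  At w4: \Diamond (q \lor p) requires q \lor p at some successor in {w9}.
    q \lor p holds at w9, so \Diamond (q \lor p) is true at w4.
Satisfying worlds: {w0, w1, w2, w3, w4, w5, w6, w7, w8}

9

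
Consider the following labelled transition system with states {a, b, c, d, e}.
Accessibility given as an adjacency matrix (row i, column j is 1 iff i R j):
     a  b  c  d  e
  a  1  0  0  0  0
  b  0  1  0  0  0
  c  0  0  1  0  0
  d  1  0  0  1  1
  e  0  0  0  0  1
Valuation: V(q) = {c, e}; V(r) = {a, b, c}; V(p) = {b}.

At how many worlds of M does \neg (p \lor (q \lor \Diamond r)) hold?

Let φ = \neg (p \lor (q \lor \Diamond r)). Evaluate φ at each world:
  a (successors {a}): φ is false.
  b (successors {b}): φ is false.
  c (successors {c}): φ is false.
  d (successors {a, d, e}): φ is false.
  e (successors {e}): φ is false.
For instance, at d:
  At d: p \lor (q \lor \Diamond r) is true, so \neg (p \lor (q \lor \Diamond r)) is false.
    At d: p is false, q \lor \Diamond r is true, so p \lor (q \lor \Diamond r) is true.
      At d: q is false, \Diamond r is true, so q \lor \Diamond r is true.
Satisfying worlds: none.

0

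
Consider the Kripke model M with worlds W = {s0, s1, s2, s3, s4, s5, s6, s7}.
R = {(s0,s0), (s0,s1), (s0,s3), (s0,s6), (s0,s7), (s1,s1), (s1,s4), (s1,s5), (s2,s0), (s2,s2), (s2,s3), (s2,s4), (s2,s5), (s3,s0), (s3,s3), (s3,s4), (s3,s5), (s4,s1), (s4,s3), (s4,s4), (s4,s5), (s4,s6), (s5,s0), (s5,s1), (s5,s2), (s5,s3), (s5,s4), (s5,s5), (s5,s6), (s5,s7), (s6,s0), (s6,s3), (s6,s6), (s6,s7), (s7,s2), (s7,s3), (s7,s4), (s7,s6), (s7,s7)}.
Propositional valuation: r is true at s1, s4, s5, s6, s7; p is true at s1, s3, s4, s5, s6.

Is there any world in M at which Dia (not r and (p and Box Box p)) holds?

Let φ = Dia (not r and (p and Box Box p)). Evaluate φ at each world:
  s0 (successors {s0, s1, s3, s6, s7}): φ is false.
  s1 (successors {s1, s4, s5}): φ is false.
  s2 (successors {s0, s2, s3, s4, s5}): φ is false.
  s3 (successors {s0, s3, s4, s5}): φ is false.
  s4 (successors {s1, s3, s4, s5, s6}): φ is false.
  s5 (successors {s0, s1, s2, s3, s4, s5, s6, s7}): φ is false.
  s6 (successors {s0, s3, s6, s7}): φ is false.
  s7 (successors {s2, s3, s4, s6, s7}): φ is false.
For instance, at s4:
  At s4: Dia (not r and (p and Box Box p)) requires not r and (p and Box Box p) at some successor in {s1, s3, s4, s5, s6}.
    At s1: not r and (p and Box Box p) is false.
    At s3: not r and (p and Box Box p) is false.
    At s4: not r and (p and Box Box p) is false.
    At s5: not r and (p and Box Box p) is false.
    At s6: not r and (p and Box Box p) is false.
  So Dia (not r and (p and Box Box p)) is false at s4.

No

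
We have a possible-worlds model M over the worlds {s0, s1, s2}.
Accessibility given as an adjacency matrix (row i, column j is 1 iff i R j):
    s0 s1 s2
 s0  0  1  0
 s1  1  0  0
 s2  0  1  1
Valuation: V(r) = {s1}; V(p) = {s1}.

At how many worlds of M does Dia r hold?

2

Let φ = Dia r. Evaluate φ at each world:
  s0 (successors {s1}): φ is true.
  s1 (successors {s0}): φ is false.
  s2 (successors {s1, s2}): φ is true.
For instance, at s2:
  At s2: Dia r requires r at some successor in {s1, s2}.
    r holds at s1, so Dia r is true at s2.
Satisfying worlds: {s0, s2}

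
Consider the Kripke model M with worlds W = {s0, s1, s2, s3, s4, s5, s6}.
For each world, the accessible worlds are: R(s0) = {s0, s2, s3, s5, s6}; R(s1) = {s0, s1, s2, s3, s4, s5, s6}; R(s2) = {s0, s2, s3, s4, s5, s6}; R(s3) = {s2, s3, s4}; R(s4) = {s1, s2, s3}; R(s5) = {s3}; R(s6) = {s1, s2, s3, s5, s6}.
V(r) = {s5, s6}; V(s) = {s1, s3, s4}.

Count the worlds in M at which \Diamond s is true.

Let φ = \Diamond s. Evaluate φ at each world:
  s0 (successors {s0, s2, s3, s5, s6}): φ is true.
  s1 (successors {s0, s1, s2, s3, s4, s5, s6}): φ is true.
  s2 (successors {s0, s2, s3, s4, s5, s6}): φ is true.
  s3 (successors {s2, s3, s4}): φ is true.
  s4 (successors {s1, s2, s3}): φ is true.
  s5 (successors {s3}): φ is true.
  s6 (successors {s1, s2, s3, s5, s6}): φ is true.
For instance, at s2:
  At s2: \Diamond s requires s at some successor in {s0, s2, s3, s4, s5, s6}.
    s holds at s3, so \Diamond s is true at s2.
Satisfying worlds: {s0, s1, s2, s3, s4, s5, s6}

7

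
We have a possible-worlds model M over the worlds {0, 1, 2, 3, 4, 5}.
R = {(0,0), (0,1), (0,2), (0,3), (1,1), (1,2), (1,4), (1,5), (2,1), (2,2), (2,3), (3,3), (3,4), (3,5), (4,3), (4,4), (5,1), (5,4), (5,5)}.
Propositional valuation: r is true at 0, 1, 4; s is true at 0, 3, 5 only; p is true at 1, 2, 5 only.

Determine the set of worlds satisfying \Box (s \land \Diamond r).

none

Let φ = \Box (s \land \Diamond r). Evaluate φ at each world:
  0 (successors {0, 1, 2, 3}): φ is false.
  1 (successors {1, 2, 4, 5}): φ is false.
  2 (successors {1, 2, 3}): φ is false.
  3 (successors {3, 4, 5}): φ is false.
  4 (successors {3, 4}): φ is false.
  5 (successors {1, 4, 5}): φ is false.
For instance, at 0:
  At 0: \Box (s \land \Diamond r) requires s \land \Diamond r at every successor {0, 1, 2, 3}.
    s \land \Diamond r fails at 1, so \Box (s \land \Diamond r) is false at 0.
      At 1: s is false, \Diamond r is true, so s \land \Diamond r is false.
Satisfying worlds: none.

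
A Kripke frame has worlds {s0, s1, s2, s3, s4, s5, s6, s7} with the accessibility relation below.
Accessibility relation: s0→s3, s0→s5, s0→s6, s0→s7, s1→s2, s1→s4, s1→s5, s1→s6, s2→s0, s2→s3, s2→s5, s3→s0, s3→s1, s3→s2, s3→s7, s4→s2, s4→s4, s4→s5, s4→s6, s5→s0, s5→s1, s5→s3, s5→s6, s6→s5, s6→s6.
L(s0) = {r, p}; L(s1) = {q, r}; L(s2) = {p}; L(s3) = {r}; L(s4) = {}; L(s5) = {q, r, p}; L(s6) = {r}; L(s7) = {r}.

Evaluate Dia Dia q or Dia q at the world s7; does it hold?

At s7: Dia Dia q is false, Dia q is false, so Dia Dia q or Dia q is false.
  At s7: no accessible worlds, so Dia Dia q is false.
  At s7: no accessible worlds, so Dia q is false.

No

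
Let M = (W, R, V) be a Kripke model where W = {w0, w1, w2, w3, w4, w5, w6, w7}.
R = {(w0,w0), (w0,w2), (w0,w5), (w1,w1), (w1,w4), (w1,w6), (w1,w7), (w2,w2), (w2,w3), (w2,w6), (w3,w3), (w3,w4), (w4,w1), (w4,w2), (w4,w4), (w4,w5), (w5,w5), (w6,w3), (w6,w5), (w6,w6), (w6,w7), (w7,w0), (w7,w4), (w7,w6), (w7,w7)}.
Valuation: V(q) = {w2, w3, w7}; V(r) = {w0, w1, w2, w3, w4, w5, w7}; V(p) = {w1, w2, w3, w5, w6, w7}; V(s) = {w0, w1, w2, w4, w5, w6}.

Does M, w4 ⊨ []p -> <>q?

Recall that []ψ holds at a world iff ψ holds at every accessible world, and <>ψ holds iff ψ holds at some accessible world.
At w4: []p is false, <>q is true, so []p -> <>q is true.
  At w4: []p requires p at every successor {w1, w2, w4, w5}.
    p fails at w4, so []p is false at w4.
  At w4: <>q requires q at some successor in {w1, w2, w4, w5}.
    q holds at w2, so <>q is true at w4.

Yes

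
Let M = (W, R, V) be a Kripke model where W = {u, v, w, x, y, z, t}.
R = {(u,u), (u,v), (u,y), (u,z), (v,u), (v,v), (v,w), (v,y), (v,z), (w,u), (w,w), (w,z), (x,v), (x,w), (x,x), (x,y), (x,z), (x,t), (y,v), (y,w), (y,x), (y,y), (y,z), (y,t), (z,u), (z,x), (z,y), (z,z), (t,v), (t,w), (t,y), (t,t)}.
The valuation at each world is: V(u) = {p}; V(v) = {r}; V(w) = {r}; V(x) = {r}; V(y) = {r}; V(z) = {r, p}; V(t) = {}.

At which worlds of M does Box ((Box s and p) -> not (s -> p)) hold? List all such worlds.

Let φ = Box ((Box s and p) -> not (s -> p)). Evaluate φ at each world:
  u (successors {u, v, y, z}): φ is true.
  v (successors {u, v, w, y, z}): φ is true.
  w (successors {u, w, z}): φ is true.
  x (successors {v, w, x, y, z, t}): φ is true.
  y (successors {v, w, x, y, z, t}): φ is true.
  z (successors {u, x, y, z}): φ is true.
  t (successors {v, w, y, t}): φ is true.
For instance, at w:
  At w: Box ((Box s and p) -> not (s -> p)) requires (Box s and p) -> not (s -> p) at every successor {u, w, z}.
      At u: Box s and p is false, not (s -> p) is false, so (Box s and p) -> not (s -> p) is true.
      At w: Box s and p is false, not (s -> p) is false, so (Box s and p) -> not (s -> p) is true.
      At z: Box s and p is false, not (s -> p) is false, so (Box s and p) -> not (s -> p) is true.
  So Box ((Box s and p) -> not (s -> p)) is true at w.
Satisfying worlds: {u, v, w, x, y, z, t}

u, v, w, x, y, z, t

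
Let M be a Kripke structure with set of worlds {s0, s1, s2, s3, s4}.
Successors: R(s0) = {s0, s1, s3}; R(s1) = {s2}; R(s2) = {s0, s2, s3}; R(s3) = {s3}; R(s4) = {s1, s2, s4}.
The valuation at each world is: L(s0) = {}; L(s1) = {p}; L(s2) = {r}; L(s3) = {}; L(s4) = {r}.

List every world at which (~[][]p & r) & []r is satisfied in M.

none

Recall that []ψ holds at a world iff ψ holds at every accessible world, and <>ψ holds iff ψ holds at some accessible world.
Let φ = (~[][]p & r) & []r. Evaluate φ at each world:
  s0 (successors {s0, s1, s3}): φ is false.
  s1 (successors {s2}): φ is false.
  s2 (successors {s0, s2, s3}): φ is false.
  s3 (successors {s3}): φ is false.
  s4 (successors {s1, s2, s4}): φ is false.
For instance, at s0:
  At s0: ~[][]p & r is false, []r is false, so (~[][]p & r) & []r is false.
    At s0: ~[][]p is true, r is false, so ~[][]p & r is false.
      At s0: [][]p is false, so ~[][]p is true.
    At s0: []r requires r at every successor {s0, s1, s3}.
      r fails at s0, so []r is false at s0.
Satisfying worlds: none.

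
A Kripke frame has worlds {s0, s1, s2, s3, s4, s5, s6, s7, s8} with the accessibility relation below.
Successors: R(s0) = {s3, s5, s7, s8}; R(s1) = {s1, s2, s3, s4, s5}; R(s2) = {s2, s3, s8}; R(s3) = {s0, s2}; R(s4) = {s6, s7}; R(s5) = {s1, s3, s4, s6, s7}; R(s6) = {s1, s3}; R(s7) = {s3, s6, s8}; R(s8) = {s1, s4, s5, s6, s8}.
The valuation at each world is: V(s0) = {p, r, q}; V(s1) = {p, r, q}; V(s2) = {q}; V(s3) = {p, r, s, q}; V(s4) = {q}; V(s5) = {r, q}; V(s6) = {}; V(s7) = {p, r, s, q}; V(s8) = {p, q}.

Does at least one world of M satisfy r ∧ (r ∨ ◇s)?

Yes

Let φ = r ∧ (r ∨ ◇s). Evaluate φ at each world:
  s0 (successors {s3, s5, s7, s8}): φ is true.
  s1 (successors {s1, s2, s3, s4, s5}): φ is true.
  s2 (successors {s2, s3, s8}): φ is false.
  s3 (successors {s0, s2}): φ is true.
  s4 (successors {s6, s7}): φ is false.
  s5 (successors {s1, s3, s4, s6, s7}): φ is true.
  s6 (successors {s1, s3}): φ is false.
  s7 (successors {s3, s6, s8}): φ is true.
  s8 (successors {s1, s4, s5, s6, s8}): φ is false.
Detail at s0 (witness):
  At s0: r is true, r ∨ ◇s is true, so r ∧ (r ∨ ◇s) is true.
    At s0: r is true, ◇s is true, so r ∨ ◇s is true.
      At s0: ◇s requires s at some successor in {s3, s5, s7, s8}.
        s holds at s3, so ◇s is true at s0.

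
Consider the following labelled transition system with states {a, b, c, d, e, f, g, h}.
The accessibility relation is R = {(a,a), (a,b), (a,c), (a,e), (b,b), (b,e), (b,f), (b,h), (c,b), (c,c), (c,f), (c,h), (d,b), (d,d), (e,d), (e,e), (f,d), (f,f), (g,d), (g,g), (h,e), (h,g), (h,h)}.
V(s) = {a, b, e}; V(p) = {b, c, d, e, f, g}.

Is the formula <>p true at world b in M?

Yes

At b: <>p requires p at some successor in {b, e, f, h}.
  p holds at b, so <>p is true at b.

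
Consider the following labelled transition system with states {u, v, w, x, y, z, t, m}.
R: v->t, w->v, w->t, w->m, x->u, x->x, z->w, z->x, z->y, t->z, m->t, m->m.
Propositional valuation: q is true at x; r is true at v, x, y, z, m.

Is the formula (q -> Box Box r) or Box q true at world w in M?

Yes

Recall that Box ψ holds at a world iff ψ holds at every accessible world, and Dia ψ holds iff ψ holds at some accessible world.
At w: q -> Box Box r is true, Box q is false, so (q -> Box Box r) or Box q is true.
  At w: q is false, Box Box r is false, so q -> Box Box r is true.
    At w: Box Box r requires Box r at every successor {v, t, m}.
      Box r fails at v, so Box Box r is false at w.
  At w: Box q requires q at every successor {v, t, m}.
    q fails at v, so Box q is false at w.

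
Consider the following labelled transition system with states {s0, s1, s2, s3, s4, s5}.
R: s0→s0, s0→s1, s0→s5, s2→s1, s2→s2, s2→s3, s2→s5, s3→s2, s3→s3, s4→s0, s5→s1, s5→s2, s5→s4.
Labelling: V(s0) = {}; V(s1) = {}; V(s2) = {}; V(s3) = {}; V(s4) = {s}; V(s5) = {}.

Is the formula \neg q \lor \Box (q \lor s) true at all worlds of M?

Let φ = \neg q \lor \Box (q \lor s). Evaluate φ at each world:
  s0 (successors {s0, s1, s5}): φ is true.
  s1 (successors ∅): φ is true.
  s2 (successors {s1, s2, s3, s5}): φ is true.
  s3 (successors {s2, s3}): φ is true.
  s4 (successors {s0}): φ is true.
  s5 (successors {s1, s2, s4}): φ is true.
For instance, at s0:
  At s0: \neg q is true, \Box (q \lor s) is false, so \neg q \lor \Box (q \lor s) is true.
    At s0: \Box (q \lor s) requires q \lor s at every successor {s0, s1, s5}.
      q \lor s fails at s0, so \Box (q \lor s) is false at s0.

Yes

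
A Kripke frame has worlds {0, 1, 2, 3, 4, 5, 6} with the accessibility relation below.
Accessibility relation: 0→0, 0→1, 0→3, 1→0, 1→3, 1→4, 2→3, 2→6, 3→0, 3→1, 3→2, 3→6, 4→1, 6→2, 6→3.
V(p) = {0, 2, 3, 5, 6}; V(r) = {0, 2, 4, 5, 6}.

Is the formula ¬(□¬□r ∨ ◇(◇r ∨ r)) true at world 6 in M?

At 6: □¬□r ∨ ◇(◇r ∨ r) is true, so ¬(□¬□r ∨ ◇(◇r ∨ r)) is false.
  At 6: □¬□r is true, ◇(◇r ∨ r) is true, so □¬□r ∨ ◇(◇r ∨ r) is true.
    At 6: □¬□r requires ¬□r at every successor {2, 3}.
      At 2: ¬□r is true.
      At 3: ¬□r is true.
    So □¬□r is true at 6.
    At 6: ◇(◇r ∨ r) requires ◇r ∨ r at some successor in {2, 3}.
      ◇r ∨ r holds at 2, so ◇(◇r ∨ r) is true at 6.

No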